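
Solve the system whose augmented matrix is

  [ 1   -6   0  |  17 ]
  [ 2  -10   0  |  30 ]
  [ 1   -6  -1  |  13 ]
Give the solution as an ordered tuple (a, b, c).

ρ2 -> ρ2 − 2·ρ1
  [ 1  -6   0  |  17 ]
  [ 0   2   0  |  -4 ]
  [ 1  -6  -1  |  13 ]
ρ3 -> ρ3 − ρ1
  [ 1  -6   0  |  17 ]
  [ 0   2   0  |  -4 ]
  [ 0   0  -1  |  -4 ]
ρ2 -> 1/2·ρ2
  [ 1  -6   0  |  17 ]
  [ 0   1   0  |  -2 ]
  [ 0   0  -1  |  -4 ]
ρ3 -> -1·ρ3
  [ 1  -6  0  |  17 ]
  [ 0   1  0  |  -2 ]
  [ 0   0  1  |   4 ]
ρ1 -> ρ1 + 6·ρ2
  [ 1  0  0  |   5 ]
  [ 0  1  0  |  -2 ]
  [ 0  0  1  |   4 ]
Reading off the last column: a = 5, b = -2, c = 4.

(5, -2, 4)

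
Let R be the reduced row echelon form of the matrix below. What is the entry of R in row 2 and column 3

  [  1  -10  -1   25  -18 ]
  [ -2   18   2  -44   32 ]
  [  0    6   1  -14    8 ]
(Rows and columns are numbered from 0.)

4

r2 := r2 + 2·r1
r2 := -1/2·r2
r3 := r3 − 6·r2
r1 := r1 + r3
r1 := r1 + 10·r2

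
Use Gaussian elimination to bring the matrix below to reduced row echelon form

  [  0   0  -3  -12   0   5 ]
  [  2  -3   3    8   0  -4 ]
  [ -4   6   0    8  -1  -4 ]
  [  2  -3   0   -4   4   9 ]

R1 ↔ R2
  [  2  -3   3    8   0  -4 ]
  [  0   0  -3  -12   0   5 ]
  [ -4   6   0    8  -1  -4 ]
  [  2  -3   0   -4   4   9 ]
R1 -> 1/2·R1
  [  1  -3/2  3/2    4   0  -2 ]
  [  0     0   -3  -12   0   5 ]
  [ -4     6    0    8  -1  -4 ]
  [  2    -3    0   -4   4   9 ]
R3 -> R3 + 4·R1
  [ 1  -3/2  3/2    4   0   -2 ]
  [ 0     0   -3  -12   0    5 ]
  [ 0     0    6   24  -1  -12 ]
  [ 2    -3    0   -4   4    9 ]
R4 -> R4 − 2·R1
  [ 1  -3/2  3/2    4   0   -2 ]
  [ 0     0   -3  -12   0    5 ]
  [ 0     0    6   24  -1  -12 ]
  [ 0     0   -3  -12   4   13 ]
R2 -> -1/3·R2
  [ 1  -3/2  3/2    4   0    -2 ]
  [ 0     0    1    4   0  -5/3 ]
  [ 0     0    6   24  -1   -12 ]
  [ 0     0   -3  -12   4    13 ]
R3 -> R3 − 6·R2
  [ 1  -3/2  3/2    4   0    -2 ]
  [ 0     0    1    4   0  -5/3 ]
  [ 0     0    0    0  -1    -2 ]
  [ 0     0   -3  -12   4    13 ]
R4 -> R4 + 3·R2
  [ 1  -3/2  3/2  4   0    -2 ]
  [ 0     0    1  4   0  -5/3 ]
  [ 0     0    0  0  -1    -2 ]
  [ 0     0    0  0   4     8 ]
R3 -> -1·R3
  [ 1  -3/2  3/2  4  0    -2 ]
  [ 0     0    1  4  0  -5/3 ]
  [ 0     0    0  0  1     2 ]
  [ 0     0    0  0  4     8 ]
R4 -> R4 − 4·R3
  [ 1  -3/2  3/2  4  0    -2 ]
  [ 0     0    1  4  0  -5/3 ]
  [ 0     0    0  0  1     2 ]
  [ 0     0    0  0  0     0 ]
R1 -> R1 − 3/2·R2
  [ 1  -3/2  0  -2  0   1/2 ]
  [ 0     0  1   4  0  -5/3 ]
  [ 0     0  0   0  1     2 ]
  [ 0     0  0   0  0     0 ]

[[1, -3/2, 0, -2, 0, 1/2], [0, 0, 1, 4, 0, -5/3], [0, 0, 0, 0, 1, 2], [0, 0, 0, 0, 0, 0]]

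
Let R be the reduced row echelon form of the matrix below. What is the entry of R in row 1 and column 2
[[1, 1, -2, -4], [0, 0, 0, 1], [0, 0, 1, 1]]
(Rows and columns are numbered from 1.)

1

ρ2 ↔ ρ3
ρ2 ← ρ2 − ρ3
ρ1 ← ρ1 + 4·ρ3
ρ1 ← ρ1 + 2·ρ2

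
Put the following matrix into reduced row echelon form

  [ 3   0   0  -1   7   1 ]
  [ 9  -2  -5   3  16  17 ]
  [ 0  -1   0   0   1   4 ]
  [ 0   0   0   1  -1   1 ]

[[1, 0, 0, 0, 2, 2/3], [0, 1, 0, 0, -1, -4], [0, 0, 1, 0, 1/5, 0], [0, 0, 0, 1, -1, 1]]

Multiply R1 by 1/3.
  [ 1   0   0  -1/3  7/3  1/3 ]
  [ 9  -2  -5     3   16   17 ]
  [ 0  -1   0     0    1    4 ]
  [ 0   0   0     1   -1    1 ]
Subtract 9 times R1 from R2.
  [ 1   0   0  -1/3  7/3  1/3 ]
  [ 0  -2  -5     6   -5   14 ]
  [ 0  -1   0     0    1    4 ]
  [ 0   0   0     1   -1    1 ]
Multiply R2 by -1/2.
  [ 1   0    0  -1/3  7/3  1/3 ]
  [ 0   1  5/2    -3  5/2   -7 ]
  [ 0  -1    0     0    1    4 ]
  [ 0   0    0     1   -1    1 ]
Add R2 to R3.
  [ 1  0    0  -1/3  7/3  1/3 ]
  [ 0  1  5/2    -3  5/2   -7 ]
  [ 0  0  5/2    -3  7/2   -3 ]
  [ 0  0    0     1   -1    1 ]
Multiply R3 by 2/5.
  [ 1  0    0  -1/3  7/3   1/3 ]
  [ 0  1  5/2    -3  5/2    -7 ]
  [ 0  0    1  -6/5  7/5  -6/5 ]
  [ 0  0    0     1   -1     1 ]
Add 6/5 times R4 to R3.
  [ 1  0    0  -1/3  7/3  1/3 ]
  [ 0  1  5/2    -3  5/2   -7 ]
  [ 0  0    1     0  1/5    0 ]
  [ 0  0    0     1   -1    1 ]
Add 3 times R4 to R2.
  [ 1  0    0  -1/3   7/3  1/3 ]
  [ 0  1  5/2     0  -1/2   -4 ]
  [ 0  0    1     0   1/5    0 ]
  [ 0  0    0     1    -1    1 ]
Add 1/3 times R4 to R1.
  [ 1  0    0  0     2  2/3 ]
  [ 0  1  5/2  0  -1/2   -4 ]
  [ 0  0    1  0   1/5    0 ]
  [ 0  0    0  1    -1    1 ]
Subtract 5/2 times R3 from R2.
  [ 1  0  0  0    2  2/3 ]
  [ 0  1  0  0   -1   -4 ]
  [ 0  0  1  0  1/5    0 ]
  [ 0  0  0  1   -1    1 ]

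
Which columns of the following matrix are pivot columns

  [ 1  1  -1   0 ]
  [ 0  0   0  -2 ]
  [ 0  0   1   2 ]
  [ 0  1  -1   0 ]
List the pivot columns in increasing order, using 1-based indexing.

R2 <-> R4
  [ 1  1  -1   0 ]
  [ 0  1  -1   0 ]
  [ 0  0   1   2 ]
  [ 0  0   0  -2 ]
R4 ← -1/2·R4
  [ 1  1  -1  0 ]
  [ 0  1  -1  0 ]
  [ 0  0   1  2 ]
  [ 0  0   0  1 ]
R3 ← R3 − 2·R4
  [ 1  1  -1  0 ]
  [ 0  1  -1  0 ]
  [ 0  0   1  0 ]
  [ 0  0   0  1 ]
R2 ← R2 + R3
  [ 1  1  -1  0 ]
  [ 0  1   0  0 ]
  [ 0  0   1  0 ]
  [ 0  0   0  1 ]
R1 ← R1 + R3
  [ 1  1  0  0 ]
  [ 0  1  0  0 ]
  [ 0  0  1  0 ]
  [ 0  0  0  1 ]
R1 ← R1 − R2
  [ 1  0  0  0 ]
  [ 0  1  0  0 ]
  [ 0  0  1  0 ]
  [ 0  0  0  1 ]
Pivot columns are the columns containing a leading 1.

1, 2, 3, 4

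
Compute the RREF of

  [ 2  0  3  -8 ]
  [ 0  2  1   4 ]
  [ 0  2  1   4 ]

[[1, 0, 3/2, -4], [0, 1, 1/2, 2], [0, 0, 0, 0]]

Multiply R1 by 1/2.
  [ 1  0  3/2  -4 ]
  [ 0  2    1   4 ]
  [ 0  2    1   4 ]
Multiply R2 by 1/2.
  [ 1  0  3/2  -4 ]
  [ 0  1  1/2   2 ]
  [ 0  2    1   4 ]
Subtract 2 times R2 from R3.
  [ 1  0  3/2  -4 ]
  [ 0  1  1/2   2 ]
  [ 0  0    0   0 ]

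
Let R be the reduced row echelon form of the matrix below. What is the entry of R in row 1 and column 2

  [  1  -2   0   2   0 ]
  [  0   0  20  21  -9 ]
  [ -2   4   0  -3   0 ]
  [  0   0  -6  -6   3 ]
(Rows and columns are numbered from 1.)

-2

Add 2 times R1 to R3.
  [ 1  -2   0   2   0 ]
  [ 0   0  20  21  -9 ]
  [ 0   0   0   1   0 ]
  [ 0   0  -6  -6   3 ]
Multiply R2 by 1/20.
  [ 1  -2   0      2      0 ]
  [ 0   0   1  21/20  -9/20 ]
  [ 0   0   0      1      0 ]
  [ 0   0  -6     -6      3 ]
Add 6 times R2 to R4.
  [ 1  -2  0      2      0 ]
  [ 0   0  1  21/20  -9/20 ]
  [ 0   0  0      1      0 ]
  [ 0   0  0   3/10   3/10 ]
Subtract 3/10 times R3 from R4.
  [ 1  -2  0      2      0 ]
  [ 0   0  1  21/20  -9/20 ]
  [ 0   0  0      1      0 ]
  [ 0   0  0      0   3/10 ]
Multiply R4 by 10/3.
  [ 1  -2  0      2      0 ]
  [ 0   0  1  21/20  -9/20 ]
  [ 0   0  0      1      0 ]
  [ 0   0  0      0      1 ]
Add 9/20 times R4 to R2.
  [ 1  -2  0      2  0 ]
  [ 0   0  1  21/20  0 ]
  [ 0   0  0      1  0 ]
  [ 0   0  0      0  1 ]
Subtract 21/20 times R3 from R2.
  [ 1  -2  0  2  0 ]
  [ 0   0  1  0  0 ]
  [ 0   0  0  1  0 ]
  [ 0   0  0  0  1 ]
Subtract 2 times R3 from R1.
  [ 1  -2  0  0  0 ]
  [ 0   0  1  0  0 ]
  [ 0   0  0  1  0 ]
  [ 0   0  0  0  1 ]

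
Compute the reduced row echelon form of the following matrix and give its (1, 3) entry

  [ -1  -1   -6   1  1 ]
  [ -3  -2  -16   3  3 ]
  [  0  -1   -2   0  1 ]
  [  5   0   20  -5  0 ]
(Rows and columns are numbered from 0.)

0

ρ1 -> -1·ρ1
  [  1   1    6  -1  -1 ]
  [ -3  -2  -16   3   3 ]
  [  0  -1   -2   0   1 ]
  [  5   0   20  -5   0 ]
ρ2 -> ρ2 + 3·ρ1
  [ 1   1   6  -1  -1 ]
  [ 0   1   2   0   0 ]
  [ 0  -1  -2   0   1 ]
  [ 5   0  20  -5   0 ]
ρ4 -> ρ4 − 5·ρ1
  [ 1   1    6  -1  -1 ]
  [ 0   1    2   0   0 ]
  [ 0  -1   -2   0   1 ]
  [ 0  -5  -10   0   5 ]
ρ3 -> ρ3 + ρ2
  [ 1   1    6  -1  -1 ]
  [ 0   1    2   0   0 ]
  [ 0   0    0   0   1 ]
  [ 0  -5  -10   0   5 ]
ρ4 -> ρ4 + 5·ρ2
  [ 1  1  6  -1  -1 ]
  [ 0  1  2   0   0 ]
  [ 0  0  0   0   1 ]
  [ 0  0  0   0   5 ]
ρ4 -> ρ4 − 5·ρ3
  [ 1  1  6  -1  -1 ]
  [ 0  1  2   0   0 ]
  [ 0  0  0   0   1 ]
  [ 0  0  0   0   0 ]
ρ1 -> ρ1 + ρ3
  [ 1  1  6  -1  0 ]
  [ 0  1  2   0  0 ]
  [ 0  0  0   0  1 ]
  [ 0  0  0   0  0 ]
ρ1 -> ρ1 − ρ2
  [ 1  0  4  -1  0 ]
  [ 0  1  2   0  0 ]
  [ 0  0  0   0  1 ]
  [ 0  0  0   0  0 ]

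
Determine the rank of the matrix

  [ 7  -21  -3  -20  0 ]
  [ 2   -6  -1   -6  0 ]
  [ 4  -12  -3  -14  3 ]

rank = 3

R1 ← 1/7·R1
R2 ← R2 − 2·R1
R3 ← R3 − 4·R1
R2 ← -7·R2
R3 ← R3 + 9/7·R2
R3 ← 1/3·R3
R1 ← R1 + 3/7·R2
The reduced form has 3 nonzero rows.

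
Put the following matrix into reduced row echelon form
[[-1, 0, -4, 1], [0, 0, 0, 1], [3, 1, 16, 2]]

[[1, 0, 4, 0], [0, 1, 4, 0], [0, 0, 0, 1]]

r1 ← -1·r1
  [ 1  0   4  -1 ]
  [ 0  0   0   1 ]
  [ 3  1  16   2 ]
r3 ← r3 − 3·r1
  [ 1  0  4  -1 ]
  [ 0  0  0   1 ]
  [ 0  1  4   5 ]
r2 <=> r3
  [ 1  0  4  -1 ]
  [ 0  1  4   5 ]
  [ 0  0  0   1 ]
r2 ← r2 − 5·r3
  [ 1  0  4  -1 ]
  [ 0  1  4   0 ]
  [ 0  0  0   1 ]
r1 ← r1 + r3
  [ 1  0  4  0 ]
  [ 0  1  4  0 ]
  [ 0  0  0  1 ]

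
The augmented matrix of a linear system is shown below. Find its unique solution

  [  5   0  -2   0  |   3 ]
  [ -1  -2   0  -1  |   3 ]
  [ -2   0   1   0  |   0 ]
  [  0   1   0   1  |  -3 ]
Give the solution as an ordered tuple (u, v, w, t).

R1 ← 1/5·R1
R2 ← R2 + R1
R3 ← R3 + 2·R1
R2 ← -1/2·R2
R4 ← R4 − R2
R3 ← 5·R3
R4 ← R4 + 1/5·R3
R4 ← 2·R4
R2 ← R2 − 1/2·R4
R2 ← R2 − 1/5·R3
R1 ← R1 + 2/5·R3
Reading off the last column: u = 3, v = -3, w = 6, t = 0.

(3, -3, 6, 0)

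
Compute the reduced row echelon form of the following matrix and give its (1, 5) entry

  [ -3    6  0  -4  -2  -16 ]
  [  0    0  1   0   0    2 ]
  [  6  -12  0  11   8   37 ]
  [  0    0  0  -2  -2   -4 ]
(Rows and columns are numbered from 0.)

ρ1 → -1/3·ρ1
  [ 1   -2  0  4/3  2/3  16/3 ]
  [ 0    0  1    0    0     2 ]
  [ 6  -12  0   11    8    37 ]
  [ 0    0  0   -2   -2    -4 ]
ρ3 → ρ3 − 6·ρ1
  [ 1  -2  0  4/3  2/3  16/3 ]
  [ 0   0  1    0    0     2 ]
  [ 0   0  0    3    4     5 ]
  [ 0   0  0   -2   -2    -4 ]
ρ3 → 1/3·ρ3
  [ 1  -2  0  4/3  2/3  16/3 ]
  [ 0   0  1    0    0     2 ]
  [ 0   0  0    1  4/3   5/3 ]
  [ 0   0  0   -2   -2    -4 ]
ρ4 → ρ4 + 2·ρ3
  [ 1  -2  0  4/3  2/3  16/3 ]
  [ 0   0  1    0    0     2 ]
  [ 0   0  0    1  4/3   5/3 ]
  [ 0   0  0    0  2/3  -2/3 ]
ρ4 → 3/2·ρ4
  [ 1  -2  0  4/3  2/3  16/3 ]
  [ 0   0  1    0    0     2 ]
  [ 0   0  0    1  4/3   5/3 ]
  [ 0   0  0    0    1    -1 ]
ρ3 → ρ3 − 4/3·ρ4
  [ 1  -2  0  4/3  2/3  16/3 ]
  [ 0   0  1    0    0     2 ]
  [ 0   0  0    1    0     3 ]
  [ 0   0  0    0    1    -1 ]
ρ1 → ρ1 − 2/3·ρ4
  [ 1  -2  0  4/3  0   6 ]
  [ 0   0  1    0  0   2 ]
  [ 0   0  0    1  0   3 ]
  [ 0   0  0    0  1  -1 ]
ρ1 → ρ1 − 4/3·ρ3
  [ 1  -2  0  0  0   2 ]
  [ 0   0  1  0  0   2 ]
  [ 0   0  0  1  0   3 ]
  [ 0   0  0  0  1  -1 ]

2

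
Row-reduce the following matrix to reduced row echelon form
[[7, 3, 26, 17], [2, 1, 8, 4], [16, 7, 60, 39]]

Multiply R1 by 1/7.
  [  1  3/7  26/7  17/7 ]
  [  2    1     8     4 ]
  [ 16    7    60    39 ]
Subtract 2 times R1 from R2.
  [  1  3/7  26/7  17/7 ]
  [  0  1/7   4/7  -6/7 ]
  [ 16    7    60    39 ]
Subtract 16 times R1 from R3.
  [ 1  3/7  26/7  17/7 ]
  [ 0  1/7   4/7  -6/7 ]
  [ 0  1/7   4/7   1/7 ]
Multiply R2 by 7.
  [ 1  3/7  26/7  17/7 ]
  [ 0    1     4    -6 ]
  [ 0  1/7   4/7   1/7 ]
Subtract 1/7 times R2 from R3.
  [ 1  3/7  26/7  17/7 ]
  [ 0    1     4    -6 ]
  [ 0    0     0     1 ]
Add 6 times R3 to R2.
  [ 1  3/7  26/7  17/7 ]
  [ 0    1     4     0 ]
  [ 0    0     0     1 ]
Subtract 17/7 times R3 from R1.
  [ 1  3/7  26/7  0 ]
  [ 0    1     4  0 ]
  [ 0    0     0  1 ]
Subtract 3/7 times R2 from R1.
  [ 1  0  2  0 ]
  [ 0  1  4  0 ]
  [ 0  0  0  1 ]

[[1, 0, 2, 0], [0, 1, 4, 0], [0, 0, 0, 1]]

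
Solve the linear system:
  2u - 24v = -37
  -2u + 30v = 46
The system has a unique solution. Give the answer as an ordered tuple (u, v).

(-1/2, 3/2)

Form the augmented matrix and row-reduce:
  [  2  -24  |  -37 ]
  [ -2   30  |   46 ]
r1 ← 1/2·r1
  [  1  -12  |  -37/2 ]
  [ -2   30  |     46 ]
r2 ← r2 + 2·r1
  [ 1  -12  |  -37/2 ]
  [ 0    6  |      9 ]
r2 ← 1/6·r2
  [ 1  -12  |  -37/2 ]
  [ 0    1  |    3/2 ]
r1 ← r1 + 12·r2
  [ 1  0  |  -1/2 ]
  [ 0  1  |   3/2 ]
Reading off the last column: u = -1/2, v = 3/2.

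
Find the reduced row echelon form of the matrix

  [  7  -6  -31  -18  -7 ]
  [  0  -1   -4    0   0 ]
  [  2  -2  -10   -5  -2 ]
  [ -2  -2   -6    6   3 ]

[[1, 0, -1, 0, 0], [0, 1, 4, 0, 0], [0, 0, 0, 1, 0], [0, 0, 0, 0, 1]]

ρ1 -> 1/7·ρ1
  [  1  -6/7  -31/7  -18/7  -1 ]
  [  0    -1     -4      0   0 ]
  [  2    -2    -10     -5  -2 ]
  [ -2    -2     -6      6   3 ]
ρ3 -> ρ3 − 2·ρ1
  [  1  -6/7  -31/7  -18/7  -1 ]
  [  0    -1     -4      0   0 ]
  [  0  -2/7   -8/7    1/7   0 ]
  [ -2    -2     -6      6   3 ]
ρ4 -> ρ4 + 2·ρ1
  [ 1   -6/7   -31/7  -18/7  -1 ]
  [ 0     -1      -4      0   0 ]
  [ 0   -2/7    -8/7    1/7   0 ]
  [ 0  -26/7  -104/7    6/7   1 ]
ρ2 -> -1·ρ2
  [ 1   -6/7   -31/7  -18/7  -1 ]
  [ 0      1       4      0   0 ]
  [ 0   -2/7    -8/7    1/7   0 ]
  [ 0  -26/7  -104/7    6/7   1 ]
ρ3 -> ρ3 + 2/7·ρ2
  [ 1   -6/7   -31/7  -18/7  -1 ]
  [ 0      1       4      0   0 ]
  [ 0      0       0    1/7   0 ]
  [ 0  -26/7  -104/7    6/7   1 ]
ρ4 -> ρ4 + 26/7·ρ2
  [ 1  -6/7  -31/7  -18/7  -1 ]
  [ 0     1      4      0   0 ]
  [ 0     0      0    1/7   0 ]
  [ 0     0      0    6/7   1 ]
ρ3 -> 7·ρ3
  [ 1  -6/7  -31/7  -18/7  -1 ]
  [ 0     1      4      0   0 ]
  [ 0     0      0      1   0 ]
  [ 0     0      0    6/7   1 ]
ρ4 -> ρ4 − 6/7·ρ3
  [ 1  -6/7  -31/7  -18/7  -1 ]
  [ 0     1      4      0   0 ]
  [ 0     0      0      1   0 ]
  [ 0     0      0      0   1 ]
ρ1 -> ρ1 + ρ4
  [ 1  -6/7  -31/7  -18/7  0 ]
  [ 0     1      4      0  0 ]
  [ 0     0      0      1  0 ]
  [ 0     0      0      0  1 ]
ρ1 -> ρ1 + 18/7·ρ3
  [ 1  -6/7  -31/7  0  0 ]
  [ 0     1      4  0  0 ]
  [ 0     0      0  1  0 ]
  [ 0     0      0  0  1 ]
ρ1 -> ρ1 + 6/7·ρ2
  [ 1  0  -1  0  0 ]
  [ 0  1   4  0  0 ]
  [ 0  0   0  1  0 ]
  [ 0  0   0  0  1 ]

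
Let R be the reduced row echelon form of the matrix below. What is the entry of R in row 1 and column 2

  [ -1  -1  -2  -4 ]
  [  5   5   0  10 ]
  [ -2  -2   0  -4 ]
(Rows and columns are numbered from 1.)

1

R1 → -1·R1
  [  1   1  2   4 ]
  [  5   5  0  10 ]
  [ -2  -2  0  -4 ]
R2 → R2 − 5·R1
  [  1   1    2    4 ]
  [  0   0  -10  -10 ]
  [ -2  -2    0   -4 ]
R3 → R3 + 2·R1
  [ 1  1    2    4 ]
  [ 0  0  -10  -10 ]
  [ 0  0    4    4 ]
R2 → -1/10·R2
  [ 1  1  2  4 ]
  [ 0  0  1  1 ]
  [ 0  0  4  4 ]
R3 → R3 − 4·R2
  [ 1  1  2  4 ]
  [ 0  0  1  1 ]
  [ 0  0  0  0 ]
R1 → R1 − 2·R2
  [ 1  1  0  2 ]
  [ 0  0  1  1 ]
  [ 0  0  0  0 ]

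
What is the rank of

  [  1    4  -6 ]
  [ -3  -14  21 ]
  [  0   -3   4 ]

R2 ← R2 + 3·R1
  [ 1   4  -6 ]
  [ 0  -2   3 ]
  [ 0  -3   4 ]
R2 ← -1/2·R2
  [ 1   4    -6 ]
  [ 0   1  -3/2 ]
  [ 0  -3     4 ]
R3 ← R3 + 3·R2
  [ 1  4    -6 ]
  [ 0  1  -3/2 ]
  [ 0  0  -1/2 ]
R3 ← -2·R3
  [ 1  4    -6 ]
  [ 0  1  -3/2 ]
  [ 0  0     1 ]
R2 ← R2 + 3/2·R3
  [ 1  4  -6 ]
  [ 0  1   0 ]
  [ 0  0   1 ]
R1 ← R1 + 6·R3
  [ 1  4  0 ]
  [ 0  1  0 ]
  [ 0  0  1 ]
R1 ← R1 − 4·R2
  [ 1  0  0 ]
  [ 0  1  0 ]
  [ 0  0  1 ]
The reduced form has 3 nonzero rows.

rank = 3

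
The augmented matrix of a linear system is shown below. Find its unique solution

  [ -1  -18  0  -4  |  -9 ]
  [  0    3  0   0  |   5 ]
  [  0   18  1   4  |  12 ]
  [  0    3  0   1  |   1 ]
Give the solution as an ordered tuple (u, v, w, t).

ρ1 -> -1·ρ1
  [ 1  18  0  4  |   9 ]
  [ 0   3  0  0  |   5 ]
  [ 0  18  1  4  |  12 ]
  [ 0   3  0  1  |   1 ]
ρ2 -> 1/3·ρ2
  [ 1  18  0  4  |    9 ]
  [ 0   1  0  0  |  5/3 ]
  [ 0  18  1  4  |   12 ]
  [ 0   3  0  1  |    1 ]
ρ3 -> ρ3 − 18·ρ2
  [ 1  18  0  4  |    9 ]
  [ 0   1  0  0  |  5/3 ]
  [ 0   0  1  4  |  -18 ]
  [ 0   3  0  1  |    1 ]
ρ4 -> ρ4 − 3·ρ2
  [ 1  18  0  4  |    9 ]
  [ 0   1  0  0  |  5/3 ]
  [ 0   0  1  4  |  -18 ]
  [ 0   0  0  1  |   -4 ]
ρ3 -> ρ3 − 4·ρ4
  [ 1  18  0  4  |    9 ]
  [ 0   1  0  0  |  5/3 ]
  [ 0   0  1  0  |   -2 ]
  [ 0   0  0  1  |   -4 ]
ρ1 -> ρ1 − 4·ρ4
  [ 1  18  0  0  |   25 ]
  [ 0   1  0  0  |  5/3 ]
  [ 0   0  1  0  |   -2 ]
  [ 0   0  0  1  |   -4 ]
ρ1 -> ρ1 − 18·ρ2
  [ 1  0  0  0  |   -5 ]
  [ 0  1  0  0  |  5/3 ]
  [ 0  0  1  0  |   -2 ]
  [ 0  0  0  1  |   -4 ]
Reading off the last column: u = -5, v = 5/3, w = -2, t = -4.

(-5, 5/3, -2, -4)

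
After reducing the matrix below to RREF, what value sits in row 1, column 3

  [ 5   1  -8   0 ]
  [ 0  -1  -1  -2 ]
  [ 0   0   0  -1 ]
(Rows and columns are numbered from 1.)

-9/5

R1 ← 1/5·R1
  [ 1  1/5  -8/5   0 ]
  [ 0   -1    -1  -2 ]
  [ 0    0     0  -1 ]
R2 ← -1·R2
  [ 1  1/5  -8/5   0 ]
  [ 0    1     1   2 ]
  [ 0    0     0  -1 ]
R3 ← -1·R3
  [ 1  1/5  -8/5  0 ]
  [ 0    1     1  2 ]
  [ 0    0     0  1 ]
R2 ← R2 − 2·R3
  [ 1  1/5  -8/5  0 ]
  [ 0    1     1  0 ]
  [ 0    0     0  1 ]
R1 ← R1 − 1/5·R2
  [ 1  0  -9/5  0 ]
  [ 0  1     1  0 ]
  [ 0  0     0  1 ]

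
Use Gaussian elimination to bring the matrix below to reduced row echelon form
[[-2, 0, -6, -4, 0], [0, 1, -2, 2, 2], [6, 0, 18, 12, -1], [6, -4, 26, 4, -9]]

Multiply R1 by -1/2.
  [ 1   0   3   2   0 ]
  [ 0   1  -2   2   2 ]
  [ 6   0  18  12  -1 ]
  [ 6  -4  26   4  -9 ]
Subtract 6 times R1 from R3.
  [ 1   0   3  2   0 ]
  [ 0   1  -2  2   2 ]
  [ 0   0   0  0  -1 ]
  [ 6  -4  26  4  -9 ]
Subtract 6 times R1 from R4.
  [ 1   0   3   2   0 ]
  [ 0   1  -2   2   2 ]
  [ 0   0   0   0  -1 ]
  [ 0  -4   8  -8  -9 ]
Add 4 times R2 to R4.
  [ 1  0   3  2   0 ]
  [ 0  1  -2  2   2 ]
  [ 0  0   0  0  -1 ]
  [ 0  0   0  0  -1 ]
Multiply R3 by -1.
  [ 1  0   3  2   0 ]
  [ 0  1  -2  2   2 ]
  [ 0  0   0  0   1 ]
  [ 0  0   0  0  -1 ]
Add R3 to R4.
  [ 1  0   3  2  0 ]
  [ 0  1  -2  2  2 ]
  [ 0  0   0  0  1 ]
  [ 0  0   0  0  0 ]
Subtract 2 times R3 from R2.
  [ 1  0   3  2  0 ]
  [ 0  1  -2  2  0 ]
  [ 0  0   0  0  1 ]
  [ 0  0   0  0  0 ]

[[1, 0, 3, 2, 0], [0, 1, -2, 2, 0], [0, 0, 0, 0, 1], [0, 0, 0, 0, 0]]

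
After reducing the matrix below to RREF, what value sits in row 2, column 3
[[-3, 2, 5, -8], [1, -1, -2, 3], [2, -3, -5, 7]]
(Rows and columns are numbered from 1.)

Multiply r1 by -1/3.
  [ 1  -2/3  -5/3  8/3 ]
  [ 1    -1    -2    3 ]
  [ 2    -3    -5    7 ]
Subtract r1 from r2.
  [ 1  -2/3  -5/3  8/3 ]
  [ 0  -1/3  -1/3  1/3 ]
  [ 2    -3    -5    7 ]
Subtract 2 times r1 from r3.
  [ 1  -2/3  -5/3  8/3 ]
  [ 0  -1/3  -1/3  1/3 ]
  [ 0  -5/3  -5/3  5/3 ]
Multiply r2 by -3.
  [ 1  -2/3  -5/3  8/3 ]
  [ 0     1     1   -1 ]
  [ 0  -5/3  -5/3  5/3 ]
Add 5/3 times r2 to r3.
  [ 1  -2/3  -5/3  8/3 ]
  [ 0     1     1   -1 ]
  [ 0     0     0    0 ]
Add 2/3 times r2 to r1.
  [ 1  0  -1   2 ]
  [ 0  1   1  -1 ]
  [ 0  0   0   0 ]

1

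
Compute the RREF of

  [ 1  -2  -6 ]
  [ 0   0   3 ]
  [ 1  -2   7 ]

R3 := R3 − R1
  [ 1  -2  -6 ]
  [ 0   0   3 ]
  [ 0   0  13 ]
R2 := 1/3·R2
  [ 1  -2  -6 ]
  [ 0   0   1 ]
  [ 0   0  13 ]
R3 := R3 − 13·R2
  [ 1  -2  -6 ]
  [ 0   0   1 ]
  [ 0   0   0 ]
R1 := R1 + 6·R2
  [ 1  -2  0 ]
  [ 0   0  1 ]
  [ 0   0  0 ]

[[1, -2, 0], [0, 0, 1], [0, 0, 0]]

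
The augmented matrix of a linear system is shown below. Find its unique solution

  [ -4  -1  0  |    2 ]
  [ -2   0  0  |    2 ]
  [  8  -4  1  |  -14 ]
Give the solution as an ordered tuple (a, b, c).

ρ1 := -1/4·ρ1
  [  1  1/4  0  |  -1/2 ]
  [ -2    0  0  |     2 ]
  [  8   -4  1  |   -14 ]
ρ2 := ρ2 + 2·ρ1
  [ 1  1/4  0  |  -1/2 ]
  [ 0  1/2  0  |     1 ]
  [ 8   -4  1  |   -14 ]
ρ3 := ρ3 − 8·ρ1
  [ 1  1/4  0  |  -1/2 ]
  [ 0  1/2  0  |     1 ]
  [ 0   -6  1  |   -10 ]
ρ2 := 2·ρ2
  [ 1  1/4  0  |  -1/2 ]
  [ 0    1  0  |     2 ]
  [ 0   -6  1  |   -10 ]
ρ3 := ρ3 + 6·ρ2
  [ 1  1/4  0  |  -1/2 ]
  [ 0    1  0  |     2 ]
  [ 0    0  1  |     2 ]
ρ1 := ρ1 − 1/4·ρ2
  [ 1  0  0  |  -1 ]
  [ 0  1  0  |   2 ]
  [ 0  0  1  |   2 ]
Reading off the last column: a = -1, b = 2, c = 2.

(-1, 2, 2)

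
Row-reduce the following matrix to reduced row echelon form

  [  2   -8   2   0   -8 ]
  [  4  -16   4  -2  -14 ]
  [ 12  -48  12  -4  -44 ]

ρ1 -> 1/2·ρ1
  [  1   -4   1   0   -4 ]
  [  4  -16   4  -2  -14 ]
  [ 12  -48  12  -4  -44 ]
ρ2 -> ρ2 − 4·ρ1
  [  1   -4   1   0   -4 ]
  [  0    0   0  -2    2 ]
  [ 12  -48  12  -4  -44 ]
ρ3 -> ρ3 − 12·ρ1
  [ 1  -4  1   0  -4 ]
  [ 0   0  0  -2   2 ]
  [ 0   0  0  -4   4 ]
ρ2 -> -1/2·ρ2
  [ 1  -4  1   0  -4 ]
  [ 0   0  0   1  -1 ]
  [ 0   0  0  -4   4 ]
ρ3 -> ρ3 + 4·ρ2
  [ 1  -4  1  0  -4 ]
  [ 0   0  0  1  -1 ]
  [ 0   0  0  0   0 ]

[[1, -4, 1, 0, -4], [0, 0, 0, 1, -1], [0, 0, 0, 0, 0]]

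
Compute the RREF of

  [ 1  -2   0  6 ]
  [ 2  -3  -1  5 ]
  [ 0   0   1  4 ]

Subtract 2 times r1 from r2.
  [ 1  -2   0   6 ]
  [ 0   1  -1  -7 ]
  [ 0   0   1   4 ]
Add r3 to r2.
  [ 1  -2  0   6 ]
  [ 0   1  0  -3 ]
  [ 0   0  1   4 ]
Add 2 times r2 to r1.
  [ 1  0  0   0 ]
  [ 0  1  0  -3 ]
  [ 0  0  1   4 ]

[[1, 0, 0, 0], [0, 1, 0, -3], [0, 0, 1, 4]]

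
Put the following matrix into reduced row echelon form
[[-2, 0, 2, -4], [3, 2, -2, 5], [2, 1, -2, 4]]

[[1, 0, 0, 1], [0, 1, 0, 0], [0, 0, 1, -1]]

ρ1 ← -1/2·ρ1
  [ 1  0  -1  2 ]
  [ 3  2  -2  5 ]
  [ 2  1  -2  4 ]
ρ2 ← ρ2 − 3·ρ1
  [ 1  0  -1   2 ]
  [ 0  2   1  -1 ]
  [ 2  1  -2   4 ]
ρ3 ← ρ3 − 2·ρ1
  [ 1  0  -1   2 ]
  [ 0  2   1  -1 ]
  [ 0  1   0   0 ]
ρ2 ← 1/2·ρ2
  [ 1  0   -1     2 ]
  [ 0  1  1/2  -1/2 ]
  [ 0  1    0     0 ]
ρ3 ← ρ3 − ρ2
  [ 1  0    -1     2 ]
  [ 0  1   1/2  -1/2 ]
  [ 0  0  -1/2   1/2 ]
ρ3 ← -2·ρ3
  [ 1  0   -1     2 ]
  [ 0  1  1/2  -1/2 ]
  [ 0  0    1    -1 ]
ρ2 ← ρ2 − 1/2·ρ3
  [ 1  0  -1   2 ]
  [ 0  1   0   0 ]
  [ 0  0   1  -1 ]
ρ1 ← ρ1 + ρ3
  [ 1  0  0   1 ]
  [ 0  1  0   0 ]
  [ 0  0  1  -1 ]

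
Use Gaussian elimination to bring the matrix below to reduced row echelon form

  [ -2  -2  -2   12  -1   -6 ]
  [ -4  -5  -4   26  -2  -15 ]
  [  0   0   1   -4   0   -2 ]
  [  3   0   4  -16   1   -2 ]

[[1, 0, 0, 0, 0, 2], [0, 1, 0, -2, 0, 3], [0, 0, 1, -4, 0, -2], [0, 0, 0, 0, 1, 0]]

r1 -> -1/2·r1
  [  1   1   1   -6  1/2    3 ]
  [ -4  -5  -4   26   -2  -15 ]
  [  0   0   1   -4    0   -2 ]
  [  3   0   4  -16    1   -2 ]
r2 -> r2 + 4·r1
  [ 1   1  1   -6  1/2   3 ]
  [ 0  -1  0    2    0  -3 ]
  [ 0   0  1   -4    0  -2 ]
  [ 3   0  4  -16    1  -2 ]
r4 -> r4 − 3·r1
  [ 1   1  1  -6   1/2    3 ]
  [ 0  -1  0   2     0   -3 ]
  [ 0   0  1  -4     0   -2 ]
  [ 0  -3  1   2  -1/2  -11 ]
r2 -> -1·r2
  [ 1   1  1  -6   1/2    3 ]
  [ 0   1  0  -2     0    3 ]
  [ 0   0  1  -4     0   -2 ]
  [ 0  -3  1   2  -1/2  -11 ]
r4 -> r4 + 3·r2
  [ 1  1  1  -6   1/2   3 ]
  [ 0  1  0  -2     0   3 ]
  [ 0  0  1  -4     0  -2 ]
  [ 0  0  1  -4  -1/2  -2 ]
r4 -> r4 − r3
  [ 1  1  1  -6   1/2   3 ]
  [ 0  1  0  -2     0   3 ]
  [ 0  0  1  -4     0  -2 ]
  [ 0  0  0   0  -1/2   0 ]
r4 -> -2·r4
  [ 1  1  1  -6  1/2   3 ]
  [ 0  1  0  -2    0   3 ]
  [ 0  0  1  -4    0  -2 ]
  [ 0  0  0   0    1   0 ]
r1 -> r1 − 1/2·r4
  [ 1  1  1  -6  0   3 ]
  [ 0  1  0  -2  0   3 ]
  [ 0  0  1  -4  0  -2 ]
  [ 0  0  0   0  1   0 ]
r1 -> r1 − r3
  [ 1  1  0  -2  0   5 ]
  [ 0  1  0  -2  0   3 ]
  [ 0  0  1  -4  0  -2 ]
  [ 0  0  0   0  1   0 ]
r1 -> r1 − r2
  [ 1  0  0   0  0   2 ]
  [ 0  1  0  -2  0   3 ]
  [ 0  0  1  -4  0  -2 ]
  [ 0  0  0   0  1   0 ]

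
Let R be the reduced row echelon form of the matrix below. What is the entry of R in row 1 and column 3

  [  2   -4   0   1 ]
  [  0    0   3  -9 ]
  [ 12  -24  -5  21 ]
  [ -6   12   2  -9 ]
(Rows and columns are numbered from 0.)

Multiply ρ1 by 1/2.
  [  1   -2   0  1/2 ]
  [  0    0   3   -9 ]
  [ 12  -24  -5   21 ]
  [ -6   12   2   -9 ]
Subtract 12 times ρ1 from ρ3.
  [  1  -2   0  1/2 ]
  [  0   0   3   -9 ]
  [  0   0  -5   15 ]
  [ -6  12   2   -9 ]
Add 6 times ρ1 to ρ4.
  [ 1  -2   0  1/2 ]
  [ 0   0   3   -9 ]
  [ 0   0  -5   15 ]
  [ 0   0   2   -6 ]
Multiply ρ2 by 1/3.
  [ 1  -2   0  1/2 ]
  [ 0   0   1   -3 ]
  [ 0   0  -5   15 ]
  [ 0   0   2   -6 ]
Add 5 times ρ2 to ρ3.
  [ 1  -2  0  1/2 ]
  [ 0   0  1   -3 ]
  [ 0   0  0    0 ]
  [ 0   0  2   -6 ]
Subtract 2 times ρ2 from ρ4.
  [ 1  -2  0  1/2 ]
  [ 0   0  1   -3 ]
  [ 0   0  0    0 ]
  [ 0   0  0    0 ]

-3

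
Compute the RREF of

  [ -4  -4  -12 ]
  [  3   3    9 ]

[[1, 1, 3], [0, 0, 0]]

ρ1 := -1/4·ρ1
  [ 1  1  3 ]
  [ 3  3  9 ]
ρ2 := ρ2 − 3·ρ1
  [ 1  1  3 ]
  [ 0  0  0 ]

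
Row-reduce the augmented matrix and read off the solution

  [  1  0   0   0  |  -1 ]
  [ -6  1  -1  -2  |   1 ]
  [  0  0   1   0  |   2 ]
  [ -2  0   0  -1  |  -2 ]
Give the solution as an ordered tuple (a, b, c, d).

R2 -> R2 + 6·R1
  [  1  0   0   0  |  -1 ]
  [  0  1  -1  -2  |  -5 ]
  [  0  0   1   0  |   2 ]
  [ -2  0   0  -1  |  -2 ]
R4 -> R4 + 2·R1
  [ 1  0   0   0  |  -1 ]
  [ 0  1  -1  -2  |  -5 ]
  [ 0  0   1   0  |   2 ]
  [ 0  0   0  -1  |  -4 ]
R4 -> -1·R4
  [ 1  0   0   0  |  -1 ]
  [ 0  1  -1  -2  |  -5 ]
  [ 0  0   1   0  |   2 ]
  [ 0  0   0   1  |   4 ]
R2 -> R2 + 2·R4
  [ 1  0   0  0  |  -1 ]
  [ 0  1  -1  0  |   3 ]
  [ 0  0   1  0  |   2 ]
  [ 0  0   0  1  |   4 ]
R2 -> R2 + R3
  [ 1  0  0  0  |  -1 ]
  [ 0  1  0  0  |   5 ]
  [ 0  0  1  0  |   2 ]
  [ 0  0  0  1  |   4 ]
Reading off the last column: a = -1, b = 5, c = 2, d = 4.

(-1, 5, 2, 4)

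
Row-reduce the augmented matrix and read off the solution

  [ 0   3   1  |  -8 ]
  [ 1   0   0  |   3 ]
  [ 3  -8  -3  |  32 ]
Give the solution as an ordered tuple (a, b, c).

(3, -1, -5)

Swap ρ1 and ρ2.
  [ 1   0   0  |   3 ]
  [ 0   3   1  |  -8 ]
  [ 3  -8  -3  |  32 ]
Subtract 3 times ρ1 from ρ3.
  [ 1   0   0  |   3 ]
  [ 0   3   1  |  -8 ]
  [ 0  -8  -3  |  23 ]
Multiply ρ2 by 1/3.
  [ 1   0    0  |     3 ]
  [ 0   1  1/3  |  -8/3 ]
  [ 0  -8   -3  |    23 ]
Add 8 times ρ2 to ρ3.
  [ 1  0     0  |     3 ]
  [ 0  1   1/3  |  -8/3 ]
  [ 0  0  -1/3  |   5/3 ]
Multiply ρ3 by -3.
  [ 1  0    0  |     3 ]
  [ 0  1  1/3  |  -8/3 ]
  [ 0  0    1  |    -5 ]
Subtract 1/3 times ρ3 from ρ2.
  [ 1  0  0  |   3 ]
  [ 0  1  0  |  -1 ]
  [ 0  0  1  |  -5 ]
Reading off the last column: a = 3, b = -1, c = -5.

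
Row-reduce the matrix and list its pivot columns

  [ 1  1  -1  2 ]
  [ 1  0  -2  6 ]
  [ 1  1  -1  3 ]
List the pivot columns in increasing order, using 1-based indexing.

R2 ← R2 − R1
R3 ← R3 − R1
R2 ← -1·R2
R2 ← R2 + 4·R3
R1 ← R1 − 2·R3
R1 ← R1 − R2
Pivot columns are the columns containing a leading 1.

1, 2, 4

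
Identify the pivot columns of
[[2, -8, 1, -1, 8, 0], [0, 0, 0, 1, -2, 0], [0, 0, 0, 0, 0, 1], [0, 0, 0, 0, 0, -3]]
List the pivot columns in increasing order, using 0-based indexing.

R1 := 1/2·R1
R4 := R4 + 3·R3
R1 := R1 + 1/2·R2
Pivot columns are the columns containing a leading 1.

0, 3, 5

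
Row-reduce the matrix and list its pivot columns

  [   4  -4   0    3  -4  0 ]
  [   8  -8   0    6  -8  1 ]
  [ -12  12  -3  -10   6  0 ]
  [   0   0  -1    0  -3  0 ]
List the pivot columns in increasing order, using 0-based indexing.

0, 2, 3, 5

R1 -> 1/4·R1
  [   1  -1   0  3/4  -1  0 ]
  [   8  -8   0    6  -8  1 ]
  [ -12  12  -3  -10   6  0 ]
  [   0   0  -1    0  -3  0 ]
R2 -> R2 − 8·R1
  [   1  -1   0  3/4  -1  0 ]
  [   0   0   0    0   0  1 ]
  [ -12  12  -3  -10   6  0 ]
  [   0   0  -1    0  -3  0 ]
R3 -> R3 + 12·R1
  [ 1  -1   0  3/4  -1  0 ]
  [ 0   0   0    0   0  1 ]
  [ 0   0  -3   -1  -6  0 ]
  [ 0   0  -1    0  -3  0 ]
R2 ↔ R3
  [ 1  -1   0  3/4  -1  0 ]
  [ 0   0  -3   -1  -6  0 ]
  [ 0   0   0    0   0  1 ]
  [ 0   0  -1    0  -3  0 ]
R2 -> -1/3·R2
  [ 1  -1   0  3/4  -1  0 ]
  [ 0   0   1  1/3   2  0 ]
  [ 0   0   0    0   0  1 ]
  [ 0   0  -1    0  -3  0 ]
R4 -> R4 + R2
  [ 1  -1  0  3/4  -1  0 ]
  [ 0   0  1  1/3   2  0 ]
  [ 0   0  0    0   0  1 ]
  [ 0   0  0  1/3  -1  0 ]
R3 ↔ R4
  [ 1  -1  0  3/4  -1  0 ]
  [ 0   0  1  1/3   2  0 ]
  [ 0   0  0  1/3  -1  0 ]
  [ 0   0  0    0   0  1 ]
R3 -> 3·R3
  [ 1  -1  0  3/4  -1  0 ]
  [ 0   0  1  1/3   2  0 ]
  [ 0   0  0    1  -3  0 ]
  [ 0   0  0    0   0  1 ]
R2 -> R2 − 1/3·R3
  [ 1  -1  0  3/4  -1  0 ]
  [ 0   0  1    0   3  0 ]
  [ 0   0  0    1  -3  0 ]
  [ 0   0  0    0   0  1 ]
R1 -> R1 − 3/4·R3
  [ 1  -1  0  0  5/4  0 ]
  [ 0   0  1  0    3  0 ]
  [ 0   0  0  1   -3  0 ]
  [ 0   0  0  0    0  1 ]
Pivot columns are the columns containing a leading 1.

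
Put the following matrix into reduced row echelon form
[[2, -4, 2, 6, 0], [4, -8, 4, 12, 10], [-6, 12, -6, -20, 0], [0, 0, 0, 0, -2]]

R1 -> 1/2·R1
R2 -> R2 − 4·R1
R3 -> R3 + 6·R1
R2 <=> R3
R2 -> -1/2·R2
R3 -> 1/10·R3
R4 -> R4 + 2·R3
R1 -> R1 − 3·R2

[[1, -2, 1, 0, 0], [0, 0, 0, 1, 0], [0, 0, 0, 0, 1], [0, 0, 0, 0, 0]]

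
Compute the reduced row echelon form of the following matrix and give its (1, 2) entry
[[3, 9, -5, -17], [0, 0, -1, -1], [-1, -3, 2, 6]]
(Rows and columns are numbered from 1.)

3

Multiply ρ1 by 1/3.
Add ρ1 to ρ3.
Multiply ρ2 by -1.
Subtract 1/3 times ρ2 from ρ3.
Add 5/3 times ρ2 to ρ1.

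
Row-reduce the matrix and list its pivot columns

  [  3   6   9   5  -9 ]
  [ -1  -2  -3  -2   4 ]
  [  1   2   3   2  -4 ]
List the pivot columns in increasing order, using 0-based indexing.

R1 → 1/3·R1
  [  1   2   3  5/3  -3 ]
  [ -1  -2  -3   -2   4 ]
  [  1   2   3    2  -4 ]
R2 → R2 + R1
  [ 1  2  3   5/3  -3 ]
  [ 0  0  0  -1/3   1 ]
  [ 1  2  3     2  -4 ]
R3 → R3 − R1
  [ 1  2  3   5/3  -3 ]
  [ 0  0  0  -1/3   1 ]
  [ 0  0  0   1/3  -1 ]
R2 → -3·R2
  [ 1  2  3  5/3  -3 ]
  [ 0  0  0    1  -3 ]
  [ 0  0  0  1/3  -1 ]
R3 → R3 − 1/3·R2
  [ 1  2  3  5/3  -3 ]
  [ 0  0  0    1  -3 ]
  [ 0  0  0    0   0 ]
R1 → R1 − 5/3·R2
  [ 1  2  3  0   2 ]
  [ 0  0  0  1  -3 ]
  [ 0  0  0  0   0 ]
Pivot columns are the columns containing a leading 1.

0, 3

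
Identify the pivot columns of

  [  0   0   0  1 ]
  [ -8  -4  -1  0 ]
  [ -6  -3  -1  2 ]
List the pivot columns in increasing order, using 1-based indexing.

1, 3, 4

Swap R1 and R2.
  [ -8  -4  -1  0 ]
  [  0   0   0  1 ]
  [ -6  -3  -1  2 ]
Multiply R1 by -1/8.
  [  1  1/2  1/8  0 ]
  [  0    0    0  1 ]
  [ -6   -3   -1  2 ]
Add 6 times R1 to R3.
  [ 1  1/2   1/8  0 ]
  [ 0    0     0  1 ]
  [ 0    0  -1/4  2 ]
Swap R2 and R3.
  [ 1  1/2   1/8  0 ]
  [ 0    0  -1/4  2 ]
  [ 0    0     0  1 ]
Multiply R2 by -4.
  [ 1  1/2  1/8   0 ]
  [ 0    0    1  -8 ]
  [ 0    0    0   1 ]
Add 8 times R3 to R2.
  [ 1  1/2  1/8  0 ]
  [ 0    0    1  0 ]
  [ 0    0    0  1 ]
Subtract 1/8 times R2 from R1.
  [ 1  1/2  0  0 ]
  [ 0    0  1  0 ]
  [ 0    0  0  1 ]
Pivot columns are the columns containing a leading 1.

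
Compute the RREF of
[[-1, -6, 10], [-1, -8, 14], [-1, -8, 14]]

[[1, 0, 2], [0, 1, -2], [0, 0, 0]]

Multiply R1 by -1.
  [  1   6  -10 ]
  [ -1  -8   14 ]
  [ -1  -8   14 ]
Add R1 to R2.
  [  1   6  -10 ]
  [  0  -2    4 ]
  [ -1  -8   14 ]
Add R1 to R3.
  [ 1   6  -10 ]
  [ 0  -2    4 ]
  [ 0  -2    4 ]
Multiply R2 by -1/2.
  [ 1   6  -10 ]
  [ 0   1   -2 ]
  [ 0  -2    4 ]
Add 2 times R2 to R3.
  [ 1  6  -10 ]
  [ 0  1   -2 ]
  [ 0  0    0 ]
Subtract 6 times R2 from R1.
  [ 1  0   2 ]
  [ 0  1  -2 ]
  [ 0  0   0 ]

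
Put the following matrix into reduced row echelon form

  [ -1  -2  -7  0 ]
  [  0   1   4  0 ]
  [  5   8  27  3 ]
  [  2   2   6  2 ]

[[1, 0, -1, 0], [0, 1, 4, 0], [0, 0, 0, 1], [0, 0, 0, 0]]

Multiply R1 by -1.
  [ 1  2   7  0 ]
  [ 0  1   4  0 ]
  [ 5  8  27  3 ]
  [ 2  2   6  2 ]
Subtract 5 times R1 from R3.
  [ 1   2   7  0 ]
  [ 0   1   4  0 ]
  [ 0  -2  -8  3 ]
  [ 2   2   6  2 ]
Subtract 2 times R1 from R4.
  [ 1   2   7  0 ]
  [ 0   1   4  0 ]
  [ 0  -2  -8  3 ]
  [ 0  -2  -8  2 ]
Add 2 times R2 to R3.
  [ 1   2   7  0 ]
  [ 0   1   4  0 ]
  [ 0   0   0  3 ]
  [ 0  -2  -8  2 ]
Add 2 times R2 to R4.
  [ 1  2  7  0 ]
  [ 0  1  4  0 ]
  [ 0  0  0  3 ]
  [ 0  0  0  2 ]
Multiply R3 by 1/3.
  [ 1  2  7  0 ]
  [ 0  1  4  0 ]
  [ 0  0  0  1 ]
  [ 0  0  0  2 ]
Subtract 2 times R3 from R4.
  [ 1  2  7  0 ]
  [ 0  1  4  0 ]
  [ 0  0  0  1 ]
  [ 0  0  0  0 ]
Subtract 2 times R2 from R1.
  [ 1  0  -1  0 ]
  [ 0  1   4  0 ]
  [ 0  0   0  1 ]
  [ 0  0   0  0 ]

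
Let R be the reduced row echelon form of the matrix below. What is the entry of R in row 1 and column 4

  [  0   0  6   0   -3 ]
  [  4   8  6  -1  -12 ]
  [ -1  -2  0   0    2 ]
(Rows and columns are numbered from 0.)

-1/2

R1 ↔ R2
  [  4   8  6  -1  -12 ]
  [  0   0  6   0   -3 ]
  [ -1  -2  0   0    2 ]
R1 := 1/4·R1
  [  1   2  3/2  -1/4  -3 ]
  [  0   0    6     0  -3 ]
  [ -1  -2    0     0   2 ]
R3 := R3 + R1
  [ 1  2  3/2  -1/4  -3 ]
  [ 0  0    6     0  -3 ]
  [ 0  0  3/2  -1/4  -1 ]
R2 := 1/6·R2
  [ 1  2  3/2  -1/4    -3 ]
  [ 0  0    1     0  -1/2 ]
  [ 0  0  3/2  -1/4    -1 ]
R3 := R3 − 3/2·R2
  [ 1  2  3/2  -1/4    -3 ]
  [ 0  0    1     0  -1/2 ]
  [ 0  0    0  -1/4  -1/4 ]
R3 := -4·R3
  [ 1  2  3/2  -1/4    -3 ]
  [ 0  0    1     0  -1/2 ]
  [ 0  0    0     1     1 ]
R1 := R1 + 1/4·R3
  [ 1  2  3/2  0  -11/4 ]
  [ 0  0    1  0   -1/2 ]
  [ 0  0    0  1      1 ]
R1 := R1 − 3/2·R2
  [ 1  2  0  0    -2 ]
  [ 0  0  1  0  -1/2 ]
  [ 0  0  0  1     1 ]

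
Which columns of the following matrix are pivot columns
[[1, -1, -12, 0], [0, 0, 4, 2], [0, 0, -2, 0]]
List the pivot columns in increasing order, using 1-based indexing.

1, 3, 4

r2 := 1/4·r2
  [ 1  -1  -12    0 ]
  [ 0   0    1  1/2 ]
  [ 0   0   -2    0 ]
r3 := r3 + 2·r2
  [ 1  -1  -12    0 ]
  [ 0   0    1  1/2 ]
  [ 0   0    0    1 ]
r2 := r2 − 1/2·r3
  [ 1  -1  -12  0 ]
  [ 0   0    1  0 ]
  [ 0   0    0  1 ]
r1 := r1 + 12·r2
  [ 1  -1  0  0 ]
  [ 0   0  1  0 ]
  [ 0   0  0  1 ]
Pivot columns are the columns containing a leading 1.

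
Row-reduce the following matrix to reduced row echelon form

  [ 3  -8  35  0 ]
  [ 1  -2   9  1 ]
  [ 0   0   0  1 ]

r1 := 1/3·r1
  [ 1  -8/3  35/3  0 ]
  [ 1    -2     9  1 ]
  [ 0     0     0  1 ]
r2 := r2 − r1
  [ 1  -8/3  35/3  0 ]
  [ 0   2/3  -8/3  1 ]
  [ 0     0     0  1 ]
r2 := 3/2·r2
  [ 1  -8/3  35/3    0 ]
  [ 0     1    -4  3/2 ]
  [ 0     0     0    1 ]
r2 := r2 − 3/2·r3
  [ 1  -8/3  35/3  0 ]
  [ 0     1    -4  0 ]
  [ 0     0     0  1 ]
r1 := r1 + 8/3·r2
  [ 1  0   1  0 ]
  [ 0  1  -4  0 ]
  [ 0  0   0  1 ]

[[1, 0, 1, 0], [0, 1, -4, 0], [0, 0, 0, 1]]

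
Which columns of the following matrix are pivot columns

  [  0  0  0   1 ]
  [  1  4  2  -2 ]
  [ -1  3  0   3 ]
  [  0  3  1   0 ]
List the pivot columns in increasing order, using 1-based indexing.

1, 2, 3, 4

R1 <=> R2
  [  1  4  2  -2 ]
  [  0  0  0   1 ]
  [ -1  3  0   3 ]
  [  0  3  1   0 ]
R3 → R3 + R1
  [ 1  4  2  -2 ]
  [ 0  0  0   1 ]
  [ 0  7  2   1 ]
  [ 0  3  1   0 ]
R2 <=> R3
  [ 1  4  2  -2 ]
  [ 0  7  2   1 ]
  [ 0  0  0   1 ]
  [ 0  3  1   0 ]
R2 → 1/7·R2
  [ 1  4    2   -2 ]
  [ 0  1  2/7  1/7 ]
  [ 0  0    0    1 ]
  [ 0  3    1    0 ]
R4 → R4 − 3·R2
  [ 1  4    2    -2 ]
  [ 0  1  2/7   1/7 ]
  [ 0  0    0     1 ]
  [ 0  0  1/7  -3/7 ]
R3 <=> R4
  [ 1  4    2    -2 ]
  [ 0  1  2/7   1/7 ]
  [ 0  0  1/7  -3/7 ]
  [ 0  0    0     1 ]
R3 → 7·R3
  [ 1  4    2   -2 ]
  [ 0  1  2/7  1/7 ]
  [ 0  0    1   -3 ]
  [ 0  0    0    1 ]
R3 → R3 + 3·R4
  [ 1  4    2   -2 ]
  [ 0  1  2/7  1/7 ]
  [ 0  0    1    0 ]
  [ 0  0    0    1 ]
R2 → R2 − 1/7·R4
  [ 1  4    2  -2 ]
  [ 0  1  2/7   0 ]
  [ 0  0    1   0 ]
  [ 0  0    0   1 ]
R1 → R1 + 2·R4
  [ 1  4    2  0 ]
  [ 0  1  2/7  0 ]
  [ 0  0    1  0 ]
  [ 0  0    0  1 ]
R2 → R2 − 2/7·R3
  [ 1  4  2  0 ]
  [ 0  1  0  0 ]
  [ 0  0  1  0 ]
  [ 0  0  0  1 ]
R1 → R1 − 2·R3
  [ 1  4  0  0 ]
  [ 0  1  0  0 ]
  [ 0  0  1  0 ]
  [ 0  0  0  1 ]
R1 → R1 − 4·R2
  [ 1  0  0  0 ]
  [ 0  1  0  0 ]
  [ 0  0  1  0 ]
  [ 0  0  0  1 ]
Pivot columns are the columns containing a leading 1.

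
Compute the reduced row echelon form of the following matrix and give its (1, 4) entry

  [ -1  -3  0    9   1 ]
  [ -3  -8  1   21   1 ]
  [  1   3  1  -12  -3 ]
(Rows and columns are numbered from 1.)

R1 -> -1·R1
R2 -> R2 + 3·R1
R3 -> R3 − R1
R2 -> R2 − R3
R1 -> R1 − 3·R2

0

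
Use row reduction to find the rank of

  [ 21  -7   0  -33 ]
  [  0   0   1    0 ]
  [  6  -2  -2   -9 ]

rank = 3

R1 → 1/21·R1
  [ 1  -1/3   0  -11/7 ]
  [ 0     0   1      0 ]
  [ 6    -2  -2     -9 ]
R3 → R3 − 6·R1
  [ 1  -1/3   0  -11/7 ]
  [ 0     0   1      0 ]
  [ 0     0  -2    3/7 ]
R3 → R3 + 2·R2
  [ 1  -1/3  0  -11/7 ]
  [ 0     0  1      0 ]
  [ 0     0  0    3/7 ]
R3 → 7/3·R3
  [ 1  -1/3  0  -11/7 ]
  [ 0     0  1      0 ]
  [ 0     0  0      1 ]
R1 → R1 + 11/7·R3
  [ 1  -1/3  0  0 ]
  [ 0     0  1  0 ]
  [ 0     0  0  1 ]
The reduced form has 3 nonzero rows.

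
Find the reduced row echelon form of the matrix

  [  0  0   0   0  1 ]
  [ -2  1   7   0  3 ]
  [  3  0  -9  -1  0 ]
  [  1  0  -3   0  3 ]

[[1, 0, -3, 0, 0], [0, 1, 1, 0, 0], [0, 0, 0, 1, 0], [0, 0, 0, 0, 1]]

r1 <=> r2
r1 ← -1/2·r1
r3 ← r3 − 3·r1
r4 ← r4 − r1
r2 <=> r3
r2 ← 2/3·r2
r4 ← r4 − 1/2·r2
r3 <=> r4
r3 ← 3·r3
r3 ← r3 − 9·r4
r2 ← r2 − 3·r4
r1 ← r1 + 3/2·r4
r2 ← r2 + 2/3·r3
r1 ← r1 + 1/2·r2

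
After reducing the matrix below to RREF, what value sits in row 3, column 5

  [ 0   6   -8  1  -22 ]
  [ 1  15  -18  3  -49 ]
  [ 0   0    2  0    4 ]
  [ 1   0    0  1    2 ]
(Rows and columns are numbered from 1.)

2

R1 <=> R2
  [ 1  15  -18  3  -49 ]
  [ 0   6   -8  1  -22 ]
  [ 0   0    2  0    4 ]
  [ 1   0    0  1    2 ]
R4 ← R4 − R1
  [ 1   15  -18   3  -49 ]
  [ 0    6   -8   1  -22 ]
  [ 0    0    2   0    4 ]
  [ 0  -15   18  -2   51 ]
R2 ← 1/6·R2
  [ 1   15   -18    3    -49 ]
  [ 0    1  -4/3  1/6  -11/3 ]
  [ 0    0     2    0      4 ]
  [ 0  -15    18   -2     51 ]
R4 ← R4 + 15·R2
  [ 1  15   -18    3    -49 ]
  [ 0   1  -4/3  1/6  -11/3 ]
  [ 0   0     2    0      4 ]
  [ 0   0    -2  1/2     -4 ]
R3 ← 1/2·R3
  [ 1  15   -18    3    -49 ]
  [ 0   1  -4/3  1/6  -11/3 ]
  [ 0   0     1    0      2 ]
  [ 0   0    -2  1/2     -4 ]
R4 ← R4 + 2·R3
  [ 1  15   -18    3    -49 ]
  [ 0   1  -4/3  1/6  -11/3 ]
  [ 0   0     1    0      2 ]
  [ 0   0     0  1/2      0 ]
R4 ← 2·R4
  [ 1  15   -18    3    -49 ]
  [ 0   1  -4/3  1/6  -11/3 ]
  [ 0   0     1    0      2 ]
  [ 0   0     0    1      0 ]
R2 ← R2 − 1/6·R4
  [ 1  15   -18  3    -49 ]
  [ 0   1  -4/3  0  -11/3 ]
  [ 0   0     1  0      2 ]
  [ 0   0     0  1      0 ]
R1 ← R1 − 3·R4
  [ 1  15   -18  0    -49 ]
  [ 0   1  -4/3  0  -11/3 ]
  [ 0   0     1  0      2 ]
  [ 0   0     0  1      0 ]
R2 ← R2 + 4/3·R3
  [ 1  15  -18  0  -49 ]
  [ 0   1    0  0   -1 ]
  [ 0   0    1  0    2 ]
  [ 0   0    0  1    0 ]
R1 ← R1 + 18·R3
  [ 1  15  0  0  -13 ]
  [ 0   1  0  0   -1 ]
  [ 0   0  1  0    2 ]
  [ 0   0  0  1    0 ]
R1 ← R1 − 15·R2
  [ 1  0  0  0   2 ]
  [ 0  1  0  0  -1 ]
  [ 0  0  1  0   2 ]
  [ 0  0  0  1   0 ]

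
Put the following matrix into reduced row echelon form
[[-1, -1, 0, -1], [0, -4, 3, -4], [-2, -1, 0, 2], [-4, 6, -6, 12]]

[[1, 0, 0, -3], [0, 1, 0, 4], [0, 0, 1, 4], [0, 0, 0, 0]]

r1 → -1·r1
  [  1   1   0   1 ]
  [  0  -4   3  -4 ]
  [ -2  -1   0   2 ]
  [ -4   6  -6  12 ]
r3 → r3 + 2·r1
  [  1   1   0   1 ]
  [  0  -4   3  -4 ]
  [  0   1   0   4 ]
  [ -4   6  -6  12 ]
r4 → r4 + 4·r1
  [ 1   1   0   1 ]
  [ 0  -4   3  -4 ]
  [ 0   1   0   4 ]
  [ 0  10  -6  16 ]
r2 → -1/4·r2
  [ 1   1     0   1 ]
  [ 0   1  -3/4   1 ]
  [ 0   1     0   4 ]
  [ 0  10    -6  16 ]
r3 → r3 − r2
  [ 1   1     0   1 ]
  [ 0   1  -3/4   1 ]
  [ 0   0   3/4   3 ]
  [ 0  10    -6  16 ]
r4 → r4 − 10·r2
  [ 1  1     0  1 ]
  [ 0  1  -3/4  1 ]
  [ 0  0   3/4  3 ]
  [ 0  0   3/2  6 ]
r3 → 4/3·r3
  [ 1  1     0  1 ]
  [ 0  1  -3/4  1 ]
  [ 0  0     1  4 ]
  [ 0  0   3/2  6 ]
r4 → r4 − 3/2·r3
  [ 1  1     0  1 ]
  [ 0  1  -3/4  1 ]
  [ 0  0     1  4 ]
  [ 0  0     0  0 ]
r2 → r2 + 3/4·r3
  [ 1  1  0  1 ]
  [ 0  1  0  4 ]
  [ 0  0  1  4 ]
  [ 0  0  0  0 ]
r1 → r1 − r2
  [ 1  0  0  -3 ]
  [ 0  1  0   4 ]
  [ 0  0  1   4 ]
  [ 0  0  0   0 ]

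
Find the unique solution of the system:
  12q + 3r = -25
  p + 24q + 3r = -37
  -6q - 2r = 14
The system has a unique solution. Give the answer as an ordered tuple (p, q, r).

(4, -4/3, -3)

Form the augmented matrix and row-reduce:
  [ 0  12   3  |  -25 ]
  [ 1  24   3  |  -37 ]
  [ 0  -6  -2  |   14 ]
Swap r1 and r2.
  [ 1  24   3  |  -37 ]
  [ 0  12   3  |  -25 ]
  [ 0  -6  -2  |   14 ]
Multiply r2 by 1/12.
  [ 1  24    3  |     -37 ]
  [ 0   1  1/4  |  -25/12 ]
  [ 0  -6   -2  |      14 ]
Add 6 times r2 to r3.
  [ 1  24     3  |     -37 ]
  [ 0   1   1/4  |  -25/12 ]
  [ 0   0  -1/2  |     3/2 ]
Multiply r3 by -2.
  [ 1  24    3  |     -37 ]
  [ 0   1  1/4  |  -25/12 ]
  [ 0   0    1  |      -3 ]
Subtract 1/4 times r3 from r2.
  [ 1  24  3  |   -37 ]
  [ 0   1  0  |  -4/3 ]
  [ 0   0  1  |    -3 ]
Subtract 3 times r3 from r1.
  [ 1  24  0  |   -28 ]
  [ 0   1  0  |  -4/3 ]
  [ 0   0  1  |    -3 ]
Subtract 24 times r2 from r1.
  [ 1  0  0  |     4 ]
  [ 0  1  0  |  -4/3 ]
  [ 0  0  1  |    -3 ]
Reading off the last column: p = 4, q = -4/3, r = -3.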